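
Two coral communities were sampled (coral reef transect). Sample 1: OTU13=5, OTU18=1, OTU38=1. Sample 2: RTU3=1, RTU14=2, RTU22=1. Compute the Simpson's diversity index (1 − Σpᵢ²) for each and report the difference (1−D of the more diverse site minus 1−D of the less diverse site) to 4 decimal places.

Sample 1: N=7, proportions 0.714286, 0.142857, 0.142857, giving 1−D = 0.448980 (working shown to 6 dp, full precision carried).
Sample 2: N=4, proportions 0.25, 0.5, 0.25, giving 1−D = 0.625000.
Difference = |0.448980 − 0.625000| = 0.176020, i.e. 0.1760 to 4 decimal places.

0.1760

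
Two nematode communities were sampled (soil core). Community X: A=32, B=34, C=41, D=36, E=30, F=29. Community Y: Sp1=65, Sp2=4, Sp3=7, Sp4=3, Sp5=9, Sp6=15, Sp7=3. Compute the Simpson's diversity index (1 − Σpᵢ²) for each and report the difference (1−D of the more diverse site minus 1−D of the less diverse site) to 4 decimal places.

0.2416

Community X: N=202, proportions 0.158416, 0.168317, 0.20297, 0.178218, 0.148515, 0.143564, giving 1−D = 0.830948 (working shown to 6 dp, full precision carried).
Community Y: N=106, proportions 0.613208, 0.037736, 0.066038, 0.028302, 0.084906, 0.141509, 0.028302, giving 1−D = 0.589356.
Difference = |0.830948 − 0.589356| = 0.241592, i.e. 0.2416 to 4 decimal places.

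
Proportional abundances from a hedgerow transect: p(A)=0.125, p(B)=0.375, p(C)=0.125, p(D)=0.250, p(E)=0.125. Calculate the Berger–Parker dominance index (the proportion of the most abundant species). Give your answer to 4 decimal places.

The largest proportion is 0.375, i.e. d = 0.3750 to 4 decimal places.

0.3750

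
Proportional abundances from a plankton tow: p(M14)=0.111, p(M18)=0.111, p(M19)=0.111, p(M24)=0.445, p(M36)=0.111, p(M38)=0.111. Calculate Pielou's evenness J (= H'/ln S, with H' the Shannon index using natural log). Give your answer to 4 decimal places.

H' = −Σ pᵢ ln pᵢ = −((-0.244003) + (-0.244003) + (-0.244003) + (-0.360308) + (-0.244003) + (-0.244003)) = 1.580323 (working shown to 6 dp, full precision carried).
With S = 6 species, ln S = 1.791759, so J = 1.580323/1.791759 = 0.881995, i.e. 0.8820 to 4 decimal places.

0.8820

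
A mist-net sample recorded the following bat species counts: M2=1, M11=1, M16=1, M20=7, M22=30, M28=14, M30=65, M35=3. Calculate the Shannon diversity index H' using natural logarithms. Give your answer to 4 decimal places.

Total N = 1+1+1+7+30+14+65+3 = 122, so the proportions are 0.008197, 0.008197, 0.008197, 0.057377, 0.245902, 0.114754, 0.532787, 0.02459 (working shown to 6 dp, full precision carried).
Each pᵢ ln pᵢ term: 0.008197×(-4.804021)=-0.039377, 0.008197×(-4.804021)=-0.039377, 0.008197×(-4.804021)=-0.039377, 0.057377×(-2.858111)=-0.163990, 0.245902×(-1.402824)=-0.344957, 0.114754×(-2.164964)=-0.248438, 0.532787×(-0.629634)=-0.335461, 0.02459×(-3.705409)=-0.091117.
Sum = -1.302094, so H' = 1.3021.

1.3021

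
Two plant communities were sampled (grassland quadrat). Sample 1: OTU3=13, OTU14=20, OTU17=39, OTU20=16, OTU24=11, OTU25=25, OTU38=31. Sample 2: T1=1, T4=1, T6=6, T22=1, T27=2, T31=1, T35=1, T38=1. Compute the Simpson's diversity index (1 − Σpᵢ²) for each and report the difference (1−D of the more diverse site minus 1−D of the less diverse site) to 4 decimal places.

Sample 1: N=155, proportions 0.083871, 0.129032, 0.251613, 0.103226, 0.070968, 0.16129, 0.2, giving 1−D = 0.831301 (working shown to 6 dp, full precision carried).
Sample 2: N=14, proportions 0.071429, 0.071429, 0.428571, 0.071429, 0.142857, 0.071429, 0.071429, 0.071429, giving 1−D = 0.765306.
Difference = |0.831301 − 0.765306| = 0.065995, i.e. 0.0660 to 4 decimal places.

0.0660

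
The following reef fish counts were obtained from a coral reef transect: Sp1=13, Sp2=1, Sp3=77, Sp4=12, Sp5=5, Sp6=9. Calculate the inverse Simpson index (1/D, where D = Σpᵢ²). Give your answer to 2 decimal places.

2.16

Total N = 13+1+77+12+5+9 = 117, so the proportions are 0.11111, 0.00855, 0.65812, 0.10256, 0.04274, 0.07692 (working shown to 5 dp, full precision carried).
D = 0.11111² + 0.00855² + 0.65812² + 0.10256² + 0.04274² + 0.07692² = 0.01235 + 0.00007 + 0.43312 + 0.01052 + 0.00183 + 0.00592 = 0.46380.
So 1/D = 2.1561, i.e. 2.16 to 2 decimal places.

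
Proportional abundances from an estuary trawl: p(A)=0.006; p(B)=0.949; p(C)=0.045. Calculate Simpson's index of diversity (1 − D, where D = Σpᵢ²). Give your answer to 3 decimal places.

D = 0.006² + 0.949² + 0.045² = 0.00004 + 0.90060 + 0.00202 = 0.90266 (working shown to 5 dp, full precision carried).
So 1 − D = 0.09734, i.e. 0.097 to 3 decimal places.

0.097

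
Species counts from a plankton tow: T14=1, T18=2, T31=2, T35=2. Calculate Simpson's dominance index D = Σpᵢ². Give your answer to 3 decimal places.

0.265

Total N = 1+2+2+2 = 7, so the proportions are 0.14286, 0.28571, 0.28571, 0.28571 (working shown to 5 dp, full precision carried).
D = 0.14286² + 0.28571² + 0.28571² + 0.28571² = 0.02041 + 0.08163 + 0.08163 + 0.08163 = 0.26531.
To 3 decimal places, D = 0.265.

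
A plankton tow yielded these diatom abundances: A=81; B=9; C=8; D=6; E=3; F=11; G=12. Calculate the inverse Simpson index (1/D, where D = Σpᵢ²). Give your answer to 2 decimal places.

2.41

Total N = 81+9+8+6+3+11+12 = 130, so the proportions are 0.62308, 0.06923, 0.06154, 0.04615, 0.02308, 0.08462, 0.09231 (working shown to 5 dp, full precision carried).
D = 0.62308² + 0.06923² + 0.06154² + 0.04615² + 0.02308² + 0.08462² + 0.09231² = 0.38822 + 0.00479 + 0.00379 + 0.00213 + 0.00053 + 0.00716 + 0.00852 = 0.41515.
So 1/D = 2.4088, i.e. 2.41 to 2 decimal places.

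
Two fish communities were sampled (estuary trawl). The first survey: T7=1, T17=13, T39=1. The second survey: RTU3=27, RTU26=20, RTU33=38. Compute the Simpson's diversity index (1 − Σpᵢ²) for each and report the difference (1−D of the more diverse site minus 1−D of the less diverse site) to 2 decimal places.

The first survey: N=15, proportions 0.0667, 0.8667, 0.0667, giving 1−D = 0.2400 (working shown to 4 dp, full precision carried).
The second survey: N=85, proportions 0.3176, 0.2353, 0.4471, giving 1−D = 0.6439.
Difference = |0.2400 − 0.6439| = 0.4039, i.e. 0.40 to 2 decimal places.

0.40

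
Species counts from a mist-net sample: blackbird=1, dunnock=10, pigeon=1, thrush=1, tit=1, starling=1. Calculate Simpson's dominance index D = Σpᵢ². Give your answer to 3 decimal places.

Total N = 1+10+1+1+1+1 = 15, so the proportions are 0.06667, 0.66667, 0.06667, 0.06667, 0.06667, 0.06667 (working shown to 5 dp, full precision carried).
D = 0.06667² + 0.66667² + 0.06667² + 0.06667² + 0.06667² + 0.06667² = 0.00444 + 0.44444 + 0.00444 + 0.00444 + 0.00444 + 0.00444 = 0.46667.
To 3 decimal places, D = 0.467.

0.467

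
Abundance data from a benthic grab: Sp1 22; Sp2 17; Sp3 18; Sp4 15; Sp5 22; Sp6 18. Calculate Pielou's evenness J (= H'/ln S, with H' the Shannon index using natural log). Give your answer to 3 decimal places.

Total N = 22+17+18+15+22+18 = 112, so the proportions are 0.19643, 0.15179, 0.16071, 0.13393, 0.19643, 0.16071 (working shown to 5 dp, full precision carried).
H' = −Σ pᵢ ln pᵢ = −((-0.31968) + (-0.28616) + (-0.29381) + (-0.26926) + (-0.31968) + (-0.29381)) = 1.78239.
With S = 6 species, ln S = 1.79176, so J = 1.78239/1.79176 = 0.99477, i.e. 0.995 to 3 decimal places.

0.995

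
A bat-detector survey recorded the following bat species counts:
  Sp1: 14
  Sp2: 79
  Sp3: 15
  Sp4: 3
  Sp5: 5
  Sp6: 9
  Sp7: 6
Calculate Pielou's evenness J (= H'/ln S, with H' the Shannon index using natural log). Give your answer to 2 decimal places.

Total N = 14+79+15+3+5+9+6 = 131, so the proportions are 0.1069, 0.6031, 0.1145, 0.0229, 0.0382, 0.0687, 0.0458 (working shown to 4 dp, full precision carried).
H' = −Σ pᵢ ln pᵢ = −((-0.2390) + (-0.3050) + (-0.2481) + (-0.0865) + (-0.1246) + (-0.1840) + (-0.1412)) = 1.3285.
With S = 7 species, ln S = 1.9459, so J = 1.3285/1.9459 = 0.6827, i.e. 0.68 to 2 decimal places.

0.68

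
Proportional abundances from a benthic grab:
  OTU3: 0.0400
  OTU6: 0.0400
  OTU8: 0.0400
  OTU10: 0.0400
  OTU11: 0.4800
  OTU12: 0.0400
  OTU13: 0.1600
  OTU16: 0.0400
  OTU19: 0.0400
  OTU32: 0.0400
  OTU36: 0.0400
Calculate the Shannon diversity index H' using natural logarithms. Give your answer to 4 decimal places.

1.8043

Each pᵢ ln pᵢ term (working shown to 6 dp, full precision carried): 0.04×(-3.218876)=-0.128755, 0.04×(-3.218876)=-0.128755, 0.04×(-3.218876)=-0.128755, 0.04×(-3.218876)=-0.128755, 0.48×(-0.733969)=-0.352305, 0.04×(-3.218876)=-0.128755, 0.16×(-1.832581)=-0.293213, 0.04×(-3.218876)=-0.128755, 0.04×(-3.218876)=-0.128755, 0.04×(-3.218876)=-0.128755, 0.04×(-3.218876)=-0.128755.
Sum = -1.804314, so H' = 1.8043.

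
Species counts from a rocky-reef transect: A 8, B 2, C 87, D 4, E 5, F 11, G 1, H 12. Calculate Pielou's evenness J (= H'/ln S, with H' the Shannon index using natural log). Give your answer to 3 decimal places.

0.579

Total N = 8+2+87+4+5+11+1+12 = 130, so the proportions are 0.06154, 0.01538, 0.66923, 0.03077, 0.03846, 0.08462, 0.00769, 0.09231 (working shown to 5 dp, full precision carried).
H' = −Σ pᵢ ln pᵢ = −((-0.17157) + (-0.06422) + (-0.26878) + (-0.10712) + (-0.12531) + (-0.20897) + (-0.03744) + (-0.21993)) = 1.20335.
With S = 8 species, ln S = 2.07944, so J = 1.20335/2.07944 = 0.57869, i.e. 0.579 to 3 decimal places.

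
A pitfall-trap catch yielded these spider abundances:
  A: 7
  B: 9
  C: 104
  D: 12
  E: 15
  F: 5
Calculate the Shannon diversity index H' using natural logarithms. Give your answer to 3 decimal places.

1.110

Total N = 7+9+104+12+15+5 = 152, so the proportions are 0.04605, 0.05921, 0.68421, 0.07895, 0.09868, 0.03289 (working shown to 5 dp, full precision carried).
Each pᵢ ln pᵢ term: 0.04605×(-3.07797)=-0.14175, 0.05921×(-2.82666)=-0.16737, 0.68421×(-0.37949)=-0.25965, 0.07895×(-2.53897)=-0.20045, 0.09868×(-2.31583)=-0.22854, 0.03289×(-3.41444)=-0.11232.
Sum = -1.11007, so H' = 1.110.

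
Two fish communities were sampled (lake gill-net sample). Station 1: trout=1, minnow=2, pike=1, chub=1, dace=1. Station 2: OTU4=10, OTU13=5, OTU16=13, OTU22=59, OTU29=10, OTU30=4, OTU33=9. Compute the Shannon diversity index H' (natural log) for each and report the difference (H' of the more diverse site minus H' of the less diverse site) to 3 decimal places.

Station 1: N=6, proportions 0.16667, 0.33333, 0.16667, 0.16667, 0.16667, giving H' = 1.56071 (working shown to 5 dp, full precision carried).
Station 2: N=110, proportions 0.09091, 0.04545, 0.11818, 0.53636, 0.09091, 0.03636, 0.08182, giving H' = 1.48832.
Difference = |1.56071 − 1.48832| = 0.07239, i.e. 0.072 to 3 decimal places.

0.072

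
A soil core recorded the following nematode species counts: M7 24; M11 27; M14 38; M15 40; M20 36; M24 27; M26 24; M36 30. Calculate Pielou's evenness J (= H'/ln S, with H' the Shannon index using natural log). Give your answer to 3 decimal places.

Total N = 24+27+38+40+36+27+24+30 = 246, so the proportions are 0.09756, 0.10976, 0.15447, 0.1626, 0.14634, 0.10976, 0.09756, 0.12195 (working shown to 5 dp, full precision carried).
H' = −Σ pᵢ ln pᵢ = −((-0.22705) + (-0.24251) + (-0.28851) + (-0.29536) + (-0.28124) + (-0.24251) + (-0.22705) + (-0.25660)) = 2.06083.
With S = 8 species, ln S = 2.07944, so J = 2.06083/2.07944 = 0.99105, i.e. 0.991 to 3 decimal places.

0.991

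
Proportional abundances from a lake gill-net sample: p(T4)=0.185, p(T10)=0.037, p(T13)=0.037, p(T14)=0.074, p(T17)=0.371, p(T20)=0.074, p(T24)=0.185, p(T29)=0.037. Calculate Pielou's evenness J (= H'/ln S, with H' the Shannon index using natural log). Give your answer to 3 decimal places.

H' = −Σ pᵢ ln pᵢ = −((-0.31217) + (-0.12198) + (-0.12198) + (-0.19267) + (-0.36787) + (-0.19267) + (-0.31217) + (-0.12198)) = 1.74350 (working shown to 5 dp, full precision carried).
With S = 8 species, ln S = 2.07944, so J = 1.74350/2.07944 = 0.83845, i.e. 0.838 to 3 decimal places.

0.838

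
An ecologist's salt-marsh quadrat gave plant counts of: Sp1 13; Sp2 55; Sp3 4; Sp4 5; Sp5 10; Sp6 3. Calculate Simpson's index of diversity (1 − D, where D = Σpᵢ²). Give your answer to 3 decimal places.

0.587

Total N = 13+55+4+5+10+3 = 90, so the proportions are 0.14444, 0.61111, 0.04444, 0.05556, 0.11111, 0.03333 (working shown to 5 dp, full precision carried).
D = 0.14444² + 0.61111² + 0.04444² + 0.05556² + 0.11111² + 0.03333² = 0.02086 + 0.37346 + 0.00198 + 0.00309 + 0.01235 + 0.00111 = 0.41284.
So 1 − D = 0.58716, i.e. 0.587 to 3 decimal places.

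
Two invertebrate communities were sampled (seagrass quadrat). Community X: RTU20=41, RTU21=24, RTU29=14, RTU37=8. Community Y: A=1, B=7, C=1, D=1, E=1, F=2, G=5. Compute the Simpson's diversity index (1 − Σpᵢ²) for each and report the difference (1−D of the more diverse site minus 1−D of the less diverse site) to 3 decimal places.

0.079

Community X: N=87, proportions 0.47126, 0.27586, 0.16092, 0.09195, giving 1−D = 0.66746 (working shown to 5 dp, full precision carried).
Community Y: N=18, proportions 0.05556, 0.38889, 0.05556, 0.05556, 0.05556, 0.11111, 0.27778, giving 1−D = 0.74691.
Difference = |0.66746 − 0.74691| = 0.07945, i.e. 0.079 to 3 decimal places.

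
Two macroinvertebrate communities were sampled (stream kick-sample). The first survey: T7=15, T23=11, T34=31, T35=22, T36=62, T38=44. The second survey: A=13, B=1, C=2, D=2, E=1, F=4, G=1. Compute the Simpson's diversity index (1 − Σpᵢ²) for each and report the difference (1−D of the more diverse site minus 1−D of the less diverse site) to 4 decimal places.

0.1191

The first survey: N=185, proportions 0.081081, 0.059459, 0.167568, 0.118919, 0.335135, 0.237838, giving 1−D = 0.778787 (working shown to 6 dp, full precision carried).
The second survey: N=24, proportions 0.541667, 0.041667, 0.083333, 0.083333, 0.041667, 0.166667, 0.041667, giving 1−D = 0.659722.
Difference = |0.778787 − 0.659722| = 0.119065, i.e. 0.1191 to 4 decimal places.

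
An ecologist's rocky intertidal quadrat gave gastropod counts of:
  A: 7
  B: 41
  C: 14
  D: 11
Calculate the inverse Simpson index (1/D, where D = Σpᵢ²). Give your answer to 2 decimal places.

Total N = 7+41+14+11 = 73, so the proportions are 0.09589, 0.56164, 0.19178, 0.15068 (working shown to 5 dp, full precision carried).
D = 0.09589² + 0.56164² + 0.19178² + 0.15068² = 0.00919 + 0.31544 + 0.03678 + 0.02271 = 0.38412.
So 1/D = 2.6033, i.e. 2.60 to 2 decimal places.

2.60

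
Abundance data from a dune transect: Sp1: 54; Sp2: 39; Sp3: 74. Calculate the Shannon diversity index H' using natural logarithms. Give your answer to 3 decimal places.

1.065

Total N = 54+39+74 = 167, so the proportions are 0.32335, 0.23353, 0.44311 (working shown to 5 dp, full precision carried).
Each pᵢ ln pᵢ term: 0.32335×(-1.12901)=-0.36507, 0.23353×(-1.45443)=-0.33966, 0.44311×(-0.81393)=-0.36066.
Sum = -1.06539, so H' = 1.065.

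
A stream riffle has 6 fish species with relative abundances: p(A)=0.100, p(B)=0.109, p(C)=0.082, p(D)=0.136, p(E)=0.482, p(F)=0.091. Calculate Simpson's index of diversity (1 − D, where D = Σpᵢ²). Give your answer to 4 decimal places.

D = 0.1² + 0.109² + 0.082² + 0.136² + 0.482² + 0.091² = 0.010000 + 0.011881 + 0.006724 + 0.018496 + 0.232324 + 0.008281 = 0.287706 (working shown to 6 dp, full precision carried).
So 1 − D = 0.712294, i.e. 0.7123 to 4 decimal places.

0.7123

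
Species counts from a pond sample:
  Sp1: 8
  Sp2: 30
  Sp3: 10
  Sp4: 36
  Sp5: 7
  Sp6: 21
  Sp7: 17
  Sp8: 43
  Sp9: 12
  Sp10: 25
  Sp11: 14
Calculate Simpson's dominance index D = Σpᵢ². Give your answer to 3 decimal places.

Total N = 8+30+10+36+7+21+17+43+12+25+14 = 223, so the proportions are 0.03587, 0.13453, 0.04484, 0.16143, 0.03139, 0.09417, 0.07623, 0.19283, 0.05381, 0.11211, 0.06278 (working shown to 5 dp, full precision carried).
D = 0.03587² + 0.13453² + 0.04484² + 0.16143² + 0.03139² + 0.09417² + 0.07623² + 0.19283² + 0.05381² + 0.11211² + 0.06278² = 0.00129 + 0.01810 + 0.00201 + 0.02606 + 0.00099 + 0.00887 + 0.00581 + 0.03718 + 0.00290 + 0.01257 + 0.00394 = 0.11971.
To 3 decimal places, D = 0.120.

0.120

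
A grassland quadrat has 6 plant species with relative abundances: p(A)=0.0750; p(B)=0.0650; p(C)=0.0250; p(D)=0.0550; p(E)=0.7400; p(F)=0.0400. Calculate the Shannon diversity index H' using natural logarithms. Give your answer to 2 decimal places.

0.98

Each pᵢ ln pᵢ term (working shown to 4 dp, full precision carried): 0.075×(-2.5903)=-0.1943, 0.065×(-2.7334)=-0.1777, 0.025×(-3.6889)=-0.0922, 0.055×(-2.9004)=-0.1595, 0.74×(-0.3011)=-0.2228, 0.04×(-3.2189)=-0.1288.
Sum = -0.9753, so H' = 0.98.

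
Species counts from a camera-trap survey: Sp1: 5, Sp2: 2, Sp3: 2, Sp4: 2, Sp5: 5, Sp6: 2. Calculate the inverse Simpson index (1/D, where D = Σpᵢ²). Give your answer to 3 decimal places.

4.909

Total N = 5+2+2+2+5+2 = 18, so the proportions are 0.2777778, 0.1111111, 0.1111111, 0.1111111, 0.2777778, 0.1111111 (working shown to 7 dp, full precision carried).
D = 0.2777778² + 0.1111111² + 0.1111111² + 0.1111111² + 0.2777778² + 0.1111111² = 0.0771605 + 0.0123457 + 0.0123457 + 0.0123457 + 0.0771605 + 0.0123457 = 0.2037037.
So 1/D = 4.90909, i.e. 4.909 to 3 decimal places.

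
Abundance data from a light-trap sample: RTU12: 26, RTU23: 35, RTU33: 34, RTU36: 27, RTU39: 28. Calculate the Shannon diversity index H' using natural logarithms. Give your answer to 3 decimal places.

1.602

Total N = 26+35+34+27+28 = 150, so the proportions are 0.17333, 0.23333, 0.22667, 0.18, 0.18667 (working shown to 5 dp, full precision carried).
Each pᵢ ln pᵢ term: 0.17333×(-1.75254)=-0.30377, 0.23333×(-1.45529)=-0.33957, 0.22667×(-1.48427)=-0.33644, 0.18×(-1.71480)=-0.30866, 0.18667×(-1.67843)=-0.31331.
Sum = -1.60175, so H' = 1.602.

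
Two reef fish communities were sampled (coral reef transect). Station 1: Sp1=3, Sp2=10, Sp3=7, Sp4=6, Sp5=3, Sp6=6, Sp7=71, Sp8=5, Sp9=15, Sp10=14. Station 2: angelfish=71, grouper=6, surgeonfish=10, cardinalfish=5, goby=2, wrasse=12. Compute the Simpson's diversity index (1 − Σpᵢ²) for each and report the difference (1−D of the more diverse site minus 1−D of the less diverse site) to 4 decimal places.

Station 1: N=140, proportions 0.021429, 0.071429, 0.05, 0.042857, 0.021429, 0.042857, 0.507143, 0.035714, 0.107143, 0.1, giving 1−D = 0.707857 (working shown to 6 dp, full precision carried).
Station 2: N=106, proportions 0.669811, 0.056604, 0.09434, 0.04717, 0.018868, 0.113208, giving 1−D = 0.523852.
Difference = |0.707857 − 0.523852| = 0.184005, i.e. 0.1840 to 4 decimal places.

0.1840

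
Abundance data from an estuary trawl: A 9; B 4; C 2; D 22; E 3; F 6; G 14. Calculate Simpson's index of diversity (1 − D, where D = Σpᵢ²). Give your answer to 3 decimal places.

Total N = 9+4+2+22+3+6+14 = 60, so the proportions are 0.15, 0.06667, 0.03333, 0.36667, 0.05, 0.1, 0.23333 (working shown to 5 dp, full precision carried).
D = 0.15² + 0.06667² + 0.03333² + 0.36667² + 0.05² + 0.1² + 0.23333² = 0.02250 + 0.00444 + 0.00111 + 0.13444 + 0.00250 + 0.01000 + 0.05444 = 0.22944.
So 1 − D = 0.77056, i.e. 0.771 to 3 decimal places.

0.771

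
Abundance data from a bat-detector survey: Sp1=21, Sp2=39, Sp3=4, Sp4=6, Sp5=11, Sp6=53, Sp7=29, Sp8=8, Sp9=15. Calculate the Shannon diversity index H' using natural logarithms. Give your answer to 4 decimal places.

1.9203

Total N = 21+39+4+6+11+53+29+8+15 = 186, so the proportions are 0.112903, 0.209677, 0.021505, 0.032258, 0.05914, 0.284946, 0.155914, 0.043011, 0.080645 (working shown to 6 dp, full precision carried).
Each pᵢ ln pᵢ term: 0.112903×(-2.181224)=-0.246267, 0.209677×(-1.562185)=-0.327555, 0.021505×(-3.839452)=-0.082569, 0.032258×(-3.433987)=-0.110774, 0.05914×(-2.827851)=-0.167239, 0.284946×(-1.255455)=-0.357737, 0.155914×(-1.858451)=-0.289758, 0.043011×(-3.146305)=-0.135325, 0.080645×(-2.517696)=-0.203040.
Sum = -1.920264, so H' = 1.9203.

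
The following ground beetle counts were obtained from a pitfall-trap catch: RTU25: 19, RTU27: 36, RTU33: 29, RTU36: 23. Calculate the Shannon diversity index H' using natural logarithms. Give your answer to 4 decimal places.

1.3577

Total N = 19+36+29+23 = 107, so the proportions are 0.17757, 0.336449, 0.271028, 0.214953 (working shown to 6 dp, full precision carried).
Each pᵢ ln pᵢ term: 0.17757×(-1.728390)=-0.306910, 0.336449×(-1.089310)=-0.366497, 0.271028×(-1.305533)=-0.353836, 0.214953×(-1.537335)=-0.330455.
Sum = -1.357698, so H' = 1.3577.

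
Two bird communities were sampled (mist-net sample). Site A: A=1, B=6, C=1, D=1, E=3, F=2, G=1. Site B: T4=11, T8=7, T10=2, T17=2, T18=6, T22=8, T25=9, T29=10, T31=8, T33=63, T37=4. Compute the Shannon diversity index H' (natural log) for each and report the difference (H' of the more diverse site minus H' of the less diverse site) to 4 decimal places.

Site A: N=15, proportions 0.066667, 0.4, 0.066667, 0.066667, 0.2, 0.133333, 0.066667, giving H' = 1.679204 (working shown to 6 dp, full precision carried).
Site B: N=130, proportions 0.084615, 0.053846, 0.015385, 0.015385, 0.046154, 0.061538, 0.069231, 0.076923, 0.061538, 0.484615, 0.030769, giving H' = 1.820181.
Difference = |1.679204 − 1.820181| = 0.140977, i.e. 0.1410 to 4 decimal places.

0.1410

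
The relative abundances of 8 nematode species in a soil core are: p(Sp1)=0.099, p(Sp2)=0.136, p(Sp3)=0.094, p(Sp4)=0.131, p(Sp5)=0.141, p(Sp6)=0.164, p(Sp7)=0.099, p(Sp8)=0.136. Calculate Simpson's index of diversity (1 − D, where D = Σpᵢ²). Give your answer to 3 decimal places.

D = 0.099² + 0.136² + 0.094² + 0.131² + 0.141² + 0.164² + 0.099² + 0.136² = 0.00980 + 0.01850 + 0.00884 + 0.01716 + 0.01988 + 0.02690 + 0.00980 + 0.01850 = 0.12937 (working shown to 5 dp, full precision carried).
So 1 − D = 0.87063, i.e. 0.871 to 3 decimal places.

0.871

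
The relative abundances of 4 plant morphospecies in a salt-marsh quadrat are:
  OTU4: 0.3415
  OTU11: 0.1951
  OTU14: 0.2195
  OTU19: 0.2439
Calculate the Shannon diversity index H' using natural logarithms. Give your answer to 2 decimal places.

1.36

Each pᵢ ln pᵢ term (working shown to 4 dp, full precision carried): 0.3415×(-1.0744)=-0.3669, 0.1951×(-1.6342)=-0.3188, 0.2195×(-1.5164)=-0.3329, 0.2439×(-1.4110)=-0.3441.
Sum = -1.3627, so H' = 1.36.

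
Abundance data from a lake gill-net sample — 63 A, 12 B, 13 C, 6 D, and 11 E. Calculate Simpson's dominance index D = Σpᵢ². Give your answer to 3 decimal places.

0.403

Total N = 63+12+13+6+11 = 105, so the proportions are 0.6, 0.11429, 0.12381, 0.05714, 0.10476 (working shown to 5 dp, full precision carried).
D = 0.6² + 0.11429² + 0.12381² + 0.05714² + 0.10476² = 0.36000 + 0.01306 + 0.01533 + 0.00327 + 0.01098 = 0.40263.
To 3 decimal places, D = 0.403.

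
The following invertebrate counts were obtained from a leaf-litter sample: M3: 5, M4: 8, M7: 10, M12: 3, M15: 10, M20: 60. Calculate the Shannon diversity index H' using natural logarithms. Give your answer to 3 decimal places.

Total N = 5+8+10+3+10+60 = 96, so the proportions are 0.05208, 0.08333, 0.10417, 0.03125, 0.10417, 0.625 (working shown to 5 dp, full precision carried).
Each pᵢ ln pᵢ term: 0.05208×(-2.95491)=-0.15390, 0.08333×(-2.48491)=-0.20708, 0.10417×(-2.26176)=-0.23560, 0.03125×(-3.46574)=-0.10830, 0.10417×(-2.26176)=-0.23560, 0.625×(-0.47000)=-0.29375.
Sum = -1.23423, so H' = 1.234.

1.234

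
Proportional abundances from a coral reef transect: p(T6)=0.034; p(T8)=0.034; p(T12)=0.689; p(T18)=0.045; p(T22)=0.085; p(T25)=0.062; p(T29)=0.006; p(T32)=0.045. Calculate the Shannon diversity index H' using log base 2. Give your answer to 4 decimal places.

1.7000

Each pᵢ log₂ pᵢ term (working shown to 6 dp, full precision carried): 0.034×(-4.878321)=-0.165863, 0.034×(-4.878321)=-0.165863, 0.689×(-0.537424)=-0.370285, 0.045×(-4.473931)=-0.201327, 0.085×(-3.556393)=-0.302293, 0.062×(-4.011588)=-0.248718, 0.006×(-7.380822)=-0.044285, 0.045×(-4.473931)=-0.201327.
Sum = -1.699962, so H' = 1.7000.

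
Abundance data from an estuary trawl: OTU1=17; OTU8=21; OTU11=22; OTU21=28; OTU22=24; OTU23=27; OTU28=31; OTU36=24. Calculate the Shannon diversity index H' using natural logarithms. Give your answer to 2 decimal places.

Total N = 17+21+22+28+24+27+31+24 = 194, so the proportions are 0.0876, 0.1082, 0.1134, 0.1443, 0.1237, 0.1392, 0.1598, 0.1237 (working shown to 4 dp, full precision carried).
Each pᵢ ln pᵢ term: 0.0876×(-2.4346)=-0.2133, 0.1082×(-2.2233)=-0.2407, 0.1134×(-2.1768)=-0.2469, 0.1443×(-1.9357)=-0.2794, 0.1237×(-2.0898)=-0.2585, 0.1392×(-1.9720)=-0.2745, 0.1598×(-1.8339)=-0.2930, 0.1237×(-2.0898)=-0.2585.
Sum = -2.0648, so H' = 2.06.

2.06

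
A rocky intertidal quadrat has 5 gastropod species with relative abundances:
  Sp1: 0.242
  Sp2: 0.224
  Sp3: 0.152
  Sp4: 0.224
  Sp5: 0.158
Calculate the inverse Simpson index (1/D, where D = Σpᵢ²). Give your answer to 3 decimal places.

D = 0.242² + 0.224² + 0.152² + 0.224² + 0.158² = 0.0585640 + 0.0501760 + 0.0231040 + 0.0501760 + 0.0249640 = 0.2069840 (working shown to 7 dp, full precision carried).
So 1/D = 4.83129, i.e. 4.831 to 3 decimal places.

4.831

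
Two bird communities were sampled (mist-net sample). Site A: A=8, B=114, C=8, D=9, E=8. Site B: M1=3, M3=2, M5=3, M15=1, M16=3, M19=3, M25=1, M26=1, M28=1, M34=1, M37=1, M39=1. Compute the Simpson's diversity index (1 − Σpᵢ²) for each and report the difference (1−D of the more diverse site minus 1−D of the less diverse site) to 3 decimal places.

0.507

Site A: N=147, proportions 0.05442, 0.77551, 0.05442, 0.06122, 0.05442, giving 1−D = 0.38595 (working shown to 5 dp, full precision carried).
Site B: N=21, proportions 0.14286, 0.09524, 0.14286, 0.04762, 0.14286, 0.14286, 0.04762, 0.04762, 0.04762, 0.04762, 0.04762, 0.04762, giving 1−D = 0.89342.
Difference = |0.38595 − 0.89342| = 0.50747, i.e. 0.507 to 3 decimal places.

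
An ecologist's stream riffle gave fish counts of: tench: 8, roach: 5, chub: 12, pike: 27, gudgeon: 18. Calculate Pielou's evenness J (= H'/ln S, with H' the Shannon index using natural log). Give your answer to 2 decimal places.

0.90

Total N = 8+5+12+27+18 = 70, so the proportions are 0.1143, 0.0714, 0.1714, 0.3857, 0.2571 (working shown to 4 dp, full precision carried).
H' = −Σ pᵢ ln pᵢ = −((-0.2479) + (-0.1885) + (-0.3023) + (-0.3675) + (-0.3492)) = 1.4554.
With S = 5 species, ln S = 1.6094, so J = 1.4554/1.6094 = 0.9043, i.e. 0.90 to 2 decimal places.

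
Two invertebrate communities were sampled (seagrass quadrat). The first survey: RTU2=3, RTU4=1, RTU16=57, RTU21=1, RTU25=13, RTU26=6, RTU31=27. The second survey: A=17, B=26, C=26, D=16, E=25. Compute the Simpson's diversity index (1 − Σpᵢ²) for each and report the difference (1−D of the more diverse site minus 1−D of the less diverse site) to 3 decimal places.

0.151

The first survey: N=108, proportions 0.02778, 0.00926, 0.52778, 0.00926, 0.12037, 0.05556, 0.25, giving 1−D = 0.64043 (working shown to 5 dp, full precision carried).
The second survey: N=110, proportions 0.15455, 0.23636, 0.23636, 0.14545, 0.22727, giving 1−D = 0.79157.
Difference = |0.64043 − 0.79157| = 0.15114, i.e. 0.151 to 3 decimal places.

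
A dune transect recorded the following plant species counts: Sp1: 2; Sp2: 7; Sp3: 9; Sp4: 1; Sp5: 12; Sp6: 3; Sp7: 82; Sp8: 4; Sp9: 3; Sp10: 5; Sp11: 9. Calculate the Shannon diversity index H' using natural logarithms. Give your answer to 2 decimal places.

Total N = 2+7+9+1+12+3+82+4+3+5+9 = 137, so the proportions are 0.0146, 0.0511, 0.0657, 0.0073, 0.0876, 0.0219, 0.5985, 0.0292, 0.0219, 0.0365, 0.0657 (working shown to 4 dp, full precision carried).
Each pᵢ ln pᵢ term: 0.0146×(-4.2268)=-0.0617, 0.0511×(-2.9741)=-0.1520, 0.0657×(-2.7228)=-0.1789, 0.0073×(-4.9200)=-0.0359, 0.0876×(-2.4351)=-0.2133, 0.0219×(-3.8214)=-0.0837, 0.5985×(-0.5133)=-0.3072, 0.0292×(-3.5337)=-0.1032, 0.0219×(-3.8214)=-0.0837, 0.0365×(-3.3105)=-0.1208, 0.0657×(-2.7228)=-0.1789.
Sum = -1.5192, so H' = 1.52.

1.52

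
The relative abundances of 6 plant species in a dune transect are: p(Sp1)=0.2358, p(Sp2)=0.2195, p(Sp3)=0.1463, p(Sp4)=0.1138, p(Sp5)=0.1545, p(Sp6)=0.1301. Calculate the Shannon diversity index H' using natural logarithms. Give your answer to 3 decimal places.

Each pᵢ ln pᵢ term (working shown to 5 dp, full precision carried): 0.2358×(-1.44477)=-0.34068, 0.2195×(-1.51640)=-0.33285, 0.1463×(-1.92210)=-0.28120, 0.1138×(-2.17331)=-0.24732, 0.1545×(-1.86756)=-0.28854, 0.1301×(-2.03945)=-0.26533.
Sum = -1.75592, so H' = 1.756.

1.756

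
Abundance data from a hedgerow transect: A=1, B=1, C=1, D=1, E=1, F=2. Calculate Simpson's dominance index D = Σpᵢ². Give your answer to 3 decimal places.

0.184

Total N = 1+1+1+1+1+2 = 7, so the proportions are 0.14286, 0.14286, 0.14286, 0.14286, 0.14286, 0.28571 (working shown to 5 dp, full precision carried).
D = 0.14286² + 0.14286² + 0.14286² + 0.14286² + 0.14286² + 0.28571² = 0.02041 + 0.02041 + 0.02041 + 0.02041 + 0.02041 + 0.08163 = 0.18367.
To 3 decimal places, D = 0.184.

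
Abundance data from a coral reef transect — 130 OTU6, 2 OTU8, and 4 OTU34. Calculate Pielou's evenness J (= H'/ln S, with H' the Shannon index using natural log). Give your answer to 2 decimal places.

0.19

Total N = 130+2+4 = 136, so the proportions are 0.9559, 0.0147, 0.0294 (working shown to 4 dp, full precision carried).
H' = −Σ pᵢ ln pᵢ = −((-0.0431) + (-0.0621) + (-0.1037)) = 0.2089.
With S = 3 species, ln S = 1.0986, so J = 0.2089/1.0986 = 0.1901, i.e. 0.19 to 2 decimal places.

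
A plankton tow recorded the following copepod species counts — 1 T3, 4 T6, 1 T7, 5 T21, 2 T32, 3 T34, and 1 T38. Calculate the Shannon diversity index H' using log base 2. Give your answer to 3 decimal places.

Total N = 1+4+1+5+2+3+1 = 17, so the proportions are 0.05882, 0.23529, 0.05882, 0.29412, 0.11765, 0.17647, 0.05882 (working shown to 5 dp, full precision carried).
Each pᵢ log₂ pᵢ term: 0.05882×(-4.08746)=-0.24044, 0.23529×(-2.08746)=-0.49117, 0.05882×(-4.08746)=-0.24044, 0.29412×(-1.76553)=-0.51927, 0.11765×(-3.08746)=-0.36323, 0.17647×(-2.50250)=-0.44162, 0.05882×(-4.08746)=-0.24044.
Sum = -2.53661, so H' = 2.537.

2.537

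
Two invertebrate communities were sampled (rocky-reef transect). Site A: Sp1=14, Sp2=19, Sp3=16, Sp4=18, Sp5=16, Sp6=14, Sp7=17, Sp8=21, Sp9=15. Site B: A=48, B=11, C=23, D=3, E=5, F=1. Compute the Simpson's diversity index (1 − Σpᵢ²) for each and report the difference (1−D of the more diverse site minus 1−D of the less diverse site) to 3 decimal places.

0.248

Site A: N=150, proportions 0.09333, 0.12667, 0.10667, 0.12, 0.10667, 0.09333, 0.11333, 0.14, 0.1, giving 1−D = 0.88693 (working shown to 5 dp, full precision carried).
Site B: N=91, proportions 0.52747, 0.12088, 0.25275, 0.03297, 0.05495, 0.01099, giving 1−D = 0.63905.
Difference = |0.88693 − 0.63905| = 0.24788, i.e. 0.248 to 3 decimal places.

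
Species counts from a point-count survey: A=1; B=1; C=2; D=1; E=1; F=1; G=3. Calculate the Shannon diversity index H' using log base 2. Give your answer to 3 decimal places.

2.646

Total N = 1+1+2+1+1+1+3 = 10, so the proportions are 0.1, 0.1, 0.2, 0.1, 0.1, 0.1, 0.3 (working shown to 5 dp, full precision carried).
Each pᵢ log₂ pᵢ term: 0.1×(-3.32193)=-0.33219, 0.1×(-3.32193)=-0.33219, 0.2×(-2.32193)=-0.46439, 0.1×(-3.32193)=-0.33219, 0.1×(-3.32193)=-0.33219, 0.1×(-3.32193)=-0.33219, 0.3×(-1.73697)=-0.52109.
Sum = -2.64644, so H' = 2.646.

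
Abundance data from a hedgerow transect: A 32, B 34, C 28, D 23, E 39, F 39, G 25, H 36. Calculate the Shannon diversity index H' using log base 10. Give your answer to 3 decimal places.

Total N = 32+34+28+23+39+39+25+36 = 256, so the proportions are 0.125, 0.13281, 0.10938, 0.08984, 0.15234, 0.15234, 0.09766, 0.14062 (working shown to 5 dp, full precision carried).
Each pᵢ log₁₀ pᵢ term: 0.125×(-0.90309)=-0.11289, 0.13281×(-0.87676)=-0.11644, 0.10938×(-0.96108)=-0.10512, 0.08984×(-1.04651)=-0.09402, 0.15234×(-0.81718)=-0.12449, 0.15234×(-0.81718)=-0.12449, 0.09766×(-1.01030)=-0.09866, 0.14062×(-0.85194)=-0.11980.
Sum = -0.89592, so H' = 0.896.

0.896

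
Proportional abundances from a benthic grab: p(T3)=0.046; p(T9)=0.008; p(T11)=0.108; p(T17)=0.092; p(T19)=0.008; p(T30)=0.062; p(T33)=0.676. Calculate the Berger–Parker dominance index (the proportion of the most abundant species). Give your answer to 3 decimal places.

The largest proportion is 0.676, i.e. d = 0.676 to 3 decimal places.

0.676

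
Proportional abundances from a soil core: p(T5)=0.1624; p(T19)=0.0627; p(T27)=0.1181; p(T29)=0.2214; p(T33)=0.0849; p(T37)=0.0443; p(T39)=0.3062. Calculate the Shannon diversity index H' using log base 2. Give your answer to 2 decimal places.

2.55

Each pᵢ log₂ pᵢ term (working shown to 4 dp, full precision carried): 0.1624×(-2.6224)=-0.4259, 0.0627×(-3.9954)=-0.2505, 0.1181×(-3.0819)=-0.3640, 0.2214×(-2.1753)=-0.4816, 0.0849×(-3.5581)=-0.3021, 0.0443×(-4.4965)=-0.1992, 0.3062×(-1.7075)=-0.5228.
Sum = -2.5461, so H' = 2.55.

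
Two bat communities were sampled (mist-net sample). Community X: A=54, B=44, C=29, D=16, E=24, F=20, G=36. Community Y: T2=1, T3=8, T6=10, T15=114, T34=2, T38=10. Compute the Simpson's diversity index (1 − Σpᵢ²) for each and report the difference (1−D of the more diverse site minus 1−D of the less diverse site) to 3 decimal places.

0.466

Community X: N=223, proportions 0.24215, 0.19731, 0.13004, 0.07175, 0.10762, 0.08969, 0.16143, giving 1−D = 0.83468 (working shown to 5 dp, full precision carried).
Community Y: N=145, proportions 0.0069, 0.05517, 0.06897, 0.78621, 0.01379, 0.06897, giving 1−D = 0.36908.
Difference = |0.83468 − 0.36908| = 0.46560, i.e. 0.466 to 3 decimal places.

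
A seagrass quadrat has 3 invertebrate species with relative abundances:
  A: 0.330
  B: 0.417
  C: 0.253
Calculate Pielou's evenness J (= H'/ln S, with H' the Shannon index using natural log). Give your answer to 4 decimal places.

H' = −Σ pᵢ ln pᵢ = −((-0.365859) + (-0.364737) + (-0.347715)) = 1.078310 (working shown to 6 dp, full precision carried).
With S = 3 species, ln S = 1.098612, so J = 1.078310/1.098612 = 0.981520, i.e. 0.9815 to 4 decimal places.

0.9815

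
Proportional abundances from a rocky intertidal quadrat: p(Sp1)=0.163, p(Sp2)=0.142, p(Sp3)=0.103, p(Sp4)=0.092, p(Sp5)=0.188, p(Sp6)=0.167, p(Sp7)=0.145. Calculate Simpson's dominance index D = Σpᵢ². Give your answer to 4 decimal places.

D = 0.163² + 0.142² + 0.103² + 0.092² + 0.188² + 0.167² + 0.145² = 0.026569 + 0.020164 + 0.010609 + 0.008464 + 0.035344 + 0.027889 + 0.021025 = 0.150064 (working shown to 6 dp, full precision carried).
To 4 decimal places, D = 0.1501.

0.1501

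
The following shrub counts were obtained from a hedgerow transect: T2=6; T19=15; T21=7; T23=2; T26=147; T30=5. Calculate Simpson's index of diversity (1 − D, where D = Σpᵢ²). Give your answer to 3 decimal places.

Total N = 6+15+7+2+147+5 = 182, so the proportions are 0.03297, 0.08242, 0.03846, 0.01099, 0.80769, 0.02747 (working shown to 5 dp, full precision carried).
D = 0.03297² + 0.08242² + 0.03846² + 0.01099² + 0.80769² + 0.02747² = 0.00109 + 0.00679 + 0.00148 + 0.00012 + 0.65237 + 0.00075 = 0.66260.
So 1 − D = 0.33740, i.e. 0.337 to 3 decimal places.

0.337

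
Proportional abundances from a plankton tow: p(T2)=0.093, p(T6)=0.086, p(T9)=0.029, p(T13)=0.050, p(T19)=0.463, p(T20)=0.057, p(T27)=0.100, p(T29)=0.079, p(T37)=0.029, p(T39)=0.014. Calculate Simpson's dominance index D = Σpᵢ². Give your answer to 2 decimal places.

D = 0.093² + 0.086² + 0.029² + 0.05² + 0.463² + 0.057² + 0.1² + 0.079² + 0.029² + 0.014² = 0.0086 + 0.0074 + 0.0008 + 0.0025 + 0.2144 + 0.0032 + 0.0100 + 0.0062 + 0.0008 + 0.0002 = 0.2543 (working shown to 4 dp, full precision carried).
To 2 decimal places, D = 0.25.

0.25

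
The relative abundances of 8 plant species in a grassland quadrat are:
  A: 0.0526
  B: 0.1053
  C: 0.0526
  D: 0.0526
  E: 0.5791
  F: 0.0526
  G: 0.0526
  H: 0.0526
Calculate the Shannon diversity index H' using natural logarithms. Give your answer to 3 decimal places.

1.483

Each pᵢ ln pᵢ term (working shown to 5 dp, full precision carried): 0.0526×(-2.94504)=-0.15491, 0.1053×(-2.25094)=-0.23702, 0.0526×(-2.94504)=-0.15491, 0.0526×(-2.94504)=-0.15491, 0.5791×(-0.54628)=-0.31635, 0.0526×(-2.94504)=-0.15491, 0.0526×(-2.94504)=-0.15491, 0.0526×(-2.94504)=-0.15491.
Sum = -1.48283, so H' = 1.483.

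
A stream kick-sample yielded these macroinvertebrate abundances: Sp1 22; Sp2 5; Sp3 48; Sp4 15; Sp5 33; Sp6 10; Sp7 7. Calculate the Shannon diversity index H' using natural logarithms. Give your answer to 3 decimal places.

1.695

Total N = 22+5+48+15+33+10+7 = 140, so the proportions are 0.15714, 0.03571, 0.34286, 0.10714, 0.23571, 0.07143, 0.05 (working shown to 5 dp, full precision carried).
Each pᵢ ln pᵢ term: 0.15714×(-1.85060)=-0.29081, 0.03571×(-3.33220)=-0.11901, 0.34286×(-1.07044)=-0.36701, 0.10714×(-2.23359)=-0.23931, 0.23571×(-1.44513)=-0.34064, 0.07143×(-2.63906)=-0.18850, 0.05×(-2.99573)=-0.14979.
Sum = -1.69507, so H' = 1.695.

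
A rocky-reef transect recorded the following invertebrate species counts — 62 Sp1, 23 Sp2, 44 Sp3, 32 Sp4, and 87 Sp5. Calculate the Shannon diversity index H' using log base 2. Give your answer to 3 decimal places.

2.172

Total N = 62+23+44+32+87 = 248, so the proportions are 0.25, 0.09274, 0.17742, 0.12903, 0.35081 (working shown to 5 dp, full precision carried).
Each pᵢ log₂ pᵢ term: 0.25×(-2.00000)=-0.50000, 0.09274×(-3.43063)=-0.31816, 0.17742×(-2.49476)=-0.44262, 0.12903×(-2.95420)=-0.38119, 0.35081×(-1.51125)=-0.53016.
Sum = -2.17213, so H' = 2.172.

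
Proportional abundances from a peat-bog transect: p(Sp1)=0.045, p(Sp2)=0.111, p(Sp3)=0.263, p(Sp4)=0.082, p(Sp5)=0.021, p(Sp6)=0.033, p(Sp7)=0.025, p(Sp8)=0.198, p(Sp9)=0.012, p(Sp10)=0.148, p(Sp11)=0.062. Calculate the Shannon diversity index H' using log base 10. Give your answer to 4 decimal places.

Each pᵢ log₁₀ pᵢ term (working shown to 7 dp, full precision carried): 0.045×(-1.3467875)=-0.0606054, 0.111×(-0.9546770)=-0.1059691, 0.263×(-0.5800443)=-0.1525516, 0.082×(-1.0861861)=-0.0890673, 0.021×(-1.6777807)=-0.0352334, 0.033×(-1.4814861)=-0.0488890, 0.025×(-1.6020600)=-0.0400515, 0.198×(-0.7033348)=-0.1392603, 0.012×(-1.9208188)=-0.0230498, 0.148×(-0.8297383)=-0.1228013, 0.062×(-1.2076083)=-0.0748717.
Sum = -0.8923505, so H' = 0.8924.

0.8924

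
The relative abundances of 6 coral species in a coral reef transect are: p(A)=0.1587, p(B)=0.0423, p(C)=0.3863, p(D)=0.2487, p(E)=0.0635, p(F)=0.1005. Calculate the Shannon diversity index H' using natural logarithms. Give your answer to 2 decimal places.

1.55

Each pᵢ ln pᵢ term (working shown to 4 dp, full precision carried): 0.1587×(-1.8407)=-0.2921, 0.0423×(-3.1630)=-0.1338, 0.3863×(-0.9511)=-0.3674, 0.2487×(-1.3915)=-0.3461, 0.0635×(-2.7567)=-0.1751, 0.1005×(-2.2976)=-0.2309.
Sum = -1.5454, so H' = 1.55.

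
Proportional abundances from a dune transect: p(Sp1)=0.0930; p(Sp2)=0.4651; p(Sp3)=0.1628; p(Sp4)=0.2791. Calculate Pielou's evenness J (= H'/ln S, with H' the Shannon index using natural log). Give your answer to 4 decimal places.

H' = −Σ pᵢ ln pᵢ = −((-0.220889) + (-0.356035) + (-0.295520) + (-0.356183)) = 1.228628 (working shown to 6 dp, full precision carried).
With S = 4 species, ln S = 1.386294, so J = 1.228628/1.386294 = 0.886268, i.e. 0.8863 to 4 decimal places.

0.8863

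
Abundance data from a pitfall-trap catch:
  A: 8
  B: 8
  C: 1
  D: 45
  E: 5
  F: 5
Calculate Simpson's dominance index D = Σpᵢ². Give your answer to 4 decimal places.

0.4252

Total N = 8+8+1+45+5+5 = 72, so the proportions are 0.111111, 0.111111, 0.013889, 0.625, 0.069444, 0.069444 (working shown to 6 dp, full precision carried).
D = 0.111111² + 0.111111² + 0.013889² + 0.625² + 0.069444² + 0.069444² = 0.012346 + 0.012346 + 0.000193 + 0.390625 + 0.004823 + 0.004823 = 0.425154.
To 4 decimal places, D = 0.4252.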